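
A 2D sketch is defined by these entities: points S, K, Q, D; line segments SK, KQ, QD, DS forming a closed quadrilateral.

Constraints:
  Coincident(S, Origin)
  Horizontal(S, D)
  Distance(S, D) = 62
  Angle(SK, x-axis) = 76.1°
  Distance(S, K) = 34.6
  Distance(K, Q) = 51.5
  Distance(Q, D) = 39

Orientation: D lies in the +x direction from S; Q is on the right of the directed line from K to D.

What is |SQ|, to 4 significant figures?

29.85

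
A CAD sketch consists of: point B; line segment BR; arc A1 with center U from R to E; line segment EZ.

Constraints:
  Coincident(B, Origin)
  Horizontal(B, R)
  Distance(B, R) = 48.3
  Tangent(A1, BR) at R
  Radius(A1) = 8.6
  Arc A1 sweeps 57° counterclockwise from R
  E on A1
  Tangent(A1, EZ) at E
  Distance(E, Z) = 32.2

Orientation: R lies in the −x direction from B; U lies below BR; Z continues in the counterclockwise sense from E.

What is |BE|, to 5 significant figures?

55.651

B is at the origin; BR is horizontal with |BR| = 48.3 and R on the −x side, so R = (-48.300, 0.0000). Since A1 is tangent to BR there, UR ⟂ BR, so U = R + (0, -8.6) = (-48.300, -8.6000). On A1, R sits at bearing 90° from U; a 57° counterclockwise sweep puts E at bearing 147°, so E = U + 8.6·(cos 147°, sin 147°) = (-55.513, -3.9161). Then |BE| = |E − B| = 55.651.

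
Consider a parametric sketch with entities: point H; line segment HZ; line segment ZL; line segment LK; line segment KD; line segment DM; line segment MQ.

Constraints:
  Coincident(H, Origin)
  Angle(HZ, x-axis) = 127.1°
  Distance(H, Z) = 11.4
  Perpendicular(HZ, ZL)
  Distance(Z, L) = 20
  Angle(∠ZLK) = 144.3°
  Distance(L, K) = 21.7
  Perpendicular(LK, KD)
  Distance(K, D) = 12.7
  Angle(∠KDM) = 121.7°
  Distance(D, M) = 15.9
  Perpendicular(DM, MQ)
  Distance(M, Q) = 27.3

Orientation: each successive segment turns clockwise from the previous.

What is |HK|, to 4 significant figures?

37.64

HZ ⟂ ZL, so ZL runs at 37.10°; with |ZL| = 20.0, L = (9.075, 21.16). ∠ZLK = 144.3° gives LK at 1.400° from the x-axis; with |LK| = 21.7, K = (30.77, 21.69). Then |HK| = |K − H| = 37.64.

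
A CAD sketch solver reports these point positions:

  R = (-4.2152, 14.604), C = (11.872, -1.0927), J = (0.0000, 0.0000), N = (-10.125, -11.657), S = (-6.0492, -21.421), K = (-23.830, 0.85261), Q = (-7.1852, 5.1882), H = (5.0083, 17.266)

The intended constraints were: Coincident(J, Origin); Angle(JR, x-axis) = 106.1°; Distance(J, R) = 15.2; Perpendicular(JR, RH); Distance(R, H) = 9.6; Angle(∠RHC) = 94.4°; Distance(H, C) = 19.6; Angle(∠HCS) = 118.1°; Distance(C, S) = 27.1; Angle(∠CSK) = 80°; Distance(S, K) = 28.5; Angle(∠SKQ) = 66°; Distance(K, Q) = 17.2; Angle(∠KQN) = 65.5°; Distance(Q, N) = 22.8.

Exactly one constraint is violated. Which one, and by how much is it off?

Distance(Q, N) = 22.8 — off by 5.70.

J = (0.00, 0.00) ✓; JR at 106.1° ✓; |JR| = 15.20 ✓; ∠(JR, RH) = 90.00° ✓; |RH| = 9.600 ✓; ∠RHC = 94.40° ✓; |HC| = 19.60 ✓; ∠HCS = 118.1° ✓; |CS| = 27.10 ✓; ∠CSK = 80.00° ✓; |SK| = 28.50 ✓; ∠SKQ = 66.00° ✓; |KQ| = 17.20 ✓; ∠KQN = 65.50° ✓; |QN| = 17.10 ✗.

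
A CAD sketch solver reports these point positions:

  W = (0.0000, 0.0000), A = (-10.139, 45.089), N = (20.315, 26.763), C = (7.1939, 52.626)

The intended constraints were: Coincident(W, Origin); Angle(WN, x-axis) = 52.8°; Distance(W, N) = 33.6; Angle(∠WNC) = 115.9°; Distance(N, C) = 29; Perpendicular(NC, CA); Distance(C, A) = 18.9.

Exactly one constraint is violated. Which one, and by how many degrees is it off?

Perpendicular(NC, CA) — off by 3.40°.

W = (0.00, 0.00) ✓; WN at 52.80° ✓; |WN| = 33.60 ✓; ∠WNC = 115.9° ✓; |NC| = 29.00 ✓; ∠(NC, CA) = 86.60° ✗; |CA| = 18.90 ✓.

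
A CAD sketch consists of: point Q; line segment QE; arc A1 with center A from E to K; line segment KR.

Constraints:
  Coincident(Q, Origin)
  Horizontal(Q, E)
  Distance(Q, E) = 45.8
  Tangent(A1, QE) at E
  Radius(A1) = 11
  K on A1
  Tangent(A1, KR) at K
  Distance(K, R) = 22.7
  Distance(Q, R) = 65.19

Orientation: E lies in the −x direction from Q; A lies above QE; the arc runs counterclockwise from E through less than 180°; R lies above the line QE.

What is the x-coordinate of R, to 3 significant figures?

-55.4

Q is at the origin; QE is horizontal with |QE| = 45.8 and E on the −x side, so E = (-45.8, 0.00). A1 meets QE tangentially, so AE is at right angles to QE, so A = E + (0, 11) = (-45.8, 11.0). Since AK ⟂ KR (tangency), |AR| = √(11.0² + 22.7²) = 25.2 regardless of where K sits on A1. So R lies on both circle(Q, 65.19) and circle(A, 25.2); the above-QE intersection is R = (-55.4, 34.3). K is the foot of the tangent from R: K = (-38.5, 19.2).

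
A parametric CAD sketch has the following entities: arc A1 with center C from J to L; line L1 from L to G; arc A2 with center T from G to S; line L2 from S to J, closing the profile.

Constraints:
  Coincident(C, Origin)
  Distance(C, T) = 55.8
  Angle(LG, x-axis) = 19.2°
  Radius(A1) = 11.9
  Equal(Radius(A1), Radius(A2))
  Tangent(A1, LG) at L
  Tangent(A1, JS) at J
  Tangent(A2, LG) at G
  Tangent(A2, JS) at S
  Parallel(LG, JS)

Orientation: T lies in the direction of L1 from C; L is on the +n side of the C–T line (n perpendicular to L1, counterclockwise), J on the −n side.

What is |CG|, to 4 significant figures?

57.05

The slot axis is L1's direction at 19.2°, so u = (cos 19.2°, sin 19.2°) = (0.9444, 0.3289) and n = (−sin 19.2°, cos 19.2°) = (-0.3289, 0.9444). C is at the origin and T lies 55.8 along u from C, so T = 55.8·u = (52.70, 18.35). Tangency of A1 to both parallel lines with radius 11.9 puts L and J at C ± 11.9·n: L = (-3.914, 11.24), J = (3.914, -11.24). Equal radii place G and S the same way about T: G = T + 11.9·n = (48.78, 29.59), S = T − 11.9·n = (56.61, 7.113). Then |CG| = |G − C| = 57.05.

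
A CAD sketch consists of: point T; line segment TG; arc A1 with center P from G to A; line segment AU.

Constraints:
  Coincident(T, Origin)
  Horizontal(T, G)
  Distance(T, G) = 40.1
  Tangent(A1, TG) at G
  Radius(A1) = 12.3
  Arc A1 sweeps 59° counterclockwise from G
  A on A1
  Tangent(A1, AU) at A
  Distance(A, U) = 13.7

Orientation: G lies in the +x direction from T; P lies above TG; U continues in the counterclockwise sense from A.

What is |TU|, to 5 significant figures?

60.355

On A1, G sits at bearing -90° from P; a 59° counterclockwise sweep puts A at bearing -31°, so A = P + 12.3·(cos -31°, sin -31°) = (50.643, 5.9650). Since A1 is tangent to AU there, PA ⟂ AU, so AU runs along (−sin -31°, cos -31°); with |AU| = 13.7, U = (57.699, 17.708). Then |TU| = |U − T| = 60.355.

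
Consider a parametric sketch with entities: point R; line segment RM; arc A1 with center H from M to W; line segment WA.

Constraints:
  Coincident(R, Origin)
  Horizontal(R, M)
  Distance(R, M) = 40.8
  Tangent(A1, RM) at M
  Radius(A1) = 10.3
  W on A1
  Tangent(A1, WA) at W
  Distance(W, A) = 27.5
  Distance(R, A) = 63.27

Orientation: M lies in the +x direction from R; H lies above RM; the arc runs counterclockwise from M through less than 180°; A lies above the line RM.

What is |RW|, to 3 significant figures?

52.2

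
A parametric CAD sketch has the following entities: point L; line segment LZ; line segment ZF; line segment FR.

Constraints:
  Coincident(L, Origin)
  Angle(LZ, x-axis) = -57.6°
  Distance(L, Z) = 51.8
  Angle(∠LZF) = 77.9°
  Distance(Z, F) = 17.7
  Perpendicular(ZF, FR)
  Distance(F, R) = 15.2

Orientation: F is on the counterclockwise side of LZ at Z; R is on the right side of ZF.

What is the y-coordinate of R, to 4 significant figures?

-42.17

L is at the origin; LZ runs at -57.6° with length 51.8, so Z = 51.8·(cos -57.6°, sin -57.6°) = (27.76, -43.74). ∠LZF = 77.9°, so ZF runs at -57.6° + (180° − 77.9°) = 44.50° from the x-axis; with |ZF| = 17.7, F = Z + 17.7·(cos 44.50°, sin 44.50°) = (40.38, -31.33). ZF ⟂ FR; with |FR| = 15.2 on the right of ZF, R = F + 15.2·(0.7009, -0.7133) = (51.03, -42.17). So R.y = -42.17.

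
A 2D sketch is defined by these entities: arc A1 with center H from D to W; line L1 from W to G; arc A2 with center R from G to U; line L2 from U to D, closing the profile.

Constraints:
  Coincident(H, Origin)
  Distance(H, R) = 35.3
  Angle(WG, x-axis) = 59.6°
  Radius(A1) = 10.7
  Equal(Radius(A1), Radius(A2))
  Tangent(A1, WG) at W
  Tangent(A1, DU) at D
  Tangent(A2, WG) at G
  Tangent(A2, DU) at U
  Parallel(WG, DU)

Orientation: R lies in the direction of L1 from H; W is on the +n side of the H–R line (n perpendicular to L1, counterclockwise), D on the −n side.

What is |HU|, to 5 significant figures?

36.886

The slot axis is L1's direction at 59.6°, so u = (cos 59.6°, sin 59.6°) = (0.50603, 0.86251) and n = (−sin 59.6°, cos 59.6°) = (-0.86251, 0.50603). H is at the origin and R lies 35.3 along u from H, so R = 35.3·u = (17.863, 30.447). Tangency of A1 to both parallel lines with radius 10.7 puts W and D at H ± 10.7·n: W = (-9.2289, 5.4146), D = (9.2289, -5.4146). Equal radii place G and U the same way about R: G = R + 10.7·n = (8.6341, 35.861), U = R − 10.7·n = (27.092, 25.032). Then |HU| = |U − H| = 36.886.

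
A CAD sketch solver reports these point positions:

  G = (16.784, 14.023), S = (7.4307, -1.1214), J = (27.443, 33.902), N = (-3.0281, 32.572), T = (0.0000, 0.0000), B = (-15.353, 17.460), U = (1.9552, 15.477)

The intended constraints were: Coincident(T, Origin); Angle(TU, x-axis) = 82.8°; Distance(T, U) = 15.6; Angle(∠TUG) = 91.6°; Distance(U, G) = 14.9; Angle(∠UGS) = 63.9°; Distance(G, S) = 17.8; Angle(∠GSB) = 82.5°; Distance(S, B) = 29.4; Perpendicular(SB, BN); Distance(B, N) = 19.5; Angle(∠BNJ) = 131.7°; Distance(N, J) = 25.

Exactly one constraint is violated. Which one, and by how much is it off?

Distance(N, J) = 25 — off by 5.50.

T = (0.00, 0.00) ✓; TU at 82.80° ✓; |TU| = 15.60 ✓; ∠TUG = 91.60° ✓; |UG| = 14.90 ✓; ∠UGS = 63.90° ✓; |GS| = 17.80 ✓; ∠GSB = 82.50° ✓; |SB| = 29.40 ✓; ∠(SB, BN) = 90.00° ✓; |BN| = 19.50 ✓; ∠BNJ = 131.7° ✓; |NJ| = 30.50 ✗.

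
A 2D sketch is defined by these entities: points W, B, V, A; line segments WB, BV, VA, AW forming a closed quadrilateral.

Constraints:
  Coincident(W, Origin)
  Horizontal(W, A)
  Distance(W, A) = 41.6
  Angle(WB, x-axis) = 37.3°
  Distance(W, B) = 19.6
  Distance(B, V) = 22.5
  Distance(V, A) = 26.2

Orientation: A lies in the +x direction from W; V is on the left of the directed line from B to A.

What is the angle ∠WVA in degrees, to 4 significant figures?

70.73°

W is at the origin; W and A share the same y with |WA| = 41.6 and A in +x, so A = (41.6, 0). WB runs at 37.3° with |WB| = 19.6, so B = (15.59, 11.88). V is determined by |BV| = 22.5 and |VA| = 26.2 together: it lies at the intersection of circle(B, 22.5) and circle(A, 26.2). With |BA| = 28.59, the foot of the radical line on BA is 11.15 from B and the perpendicular offset is √(22.5² − 11.15²) = 19.55. Taking the left-of-BA solution: V = (33.85, 25.03).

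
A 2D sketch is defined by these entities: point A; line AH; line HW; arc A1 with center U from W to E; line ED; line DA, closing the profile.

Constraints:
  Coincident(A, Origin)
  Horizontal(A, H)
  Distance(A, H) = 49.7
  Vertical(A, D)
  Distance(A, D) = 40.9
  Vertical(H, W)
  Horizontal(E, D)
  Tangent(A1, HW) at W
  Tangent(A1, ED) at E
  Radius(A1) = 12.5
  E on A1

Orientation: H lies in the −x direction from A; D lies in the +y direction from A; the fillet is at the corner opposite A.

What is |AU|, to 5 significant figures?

46.802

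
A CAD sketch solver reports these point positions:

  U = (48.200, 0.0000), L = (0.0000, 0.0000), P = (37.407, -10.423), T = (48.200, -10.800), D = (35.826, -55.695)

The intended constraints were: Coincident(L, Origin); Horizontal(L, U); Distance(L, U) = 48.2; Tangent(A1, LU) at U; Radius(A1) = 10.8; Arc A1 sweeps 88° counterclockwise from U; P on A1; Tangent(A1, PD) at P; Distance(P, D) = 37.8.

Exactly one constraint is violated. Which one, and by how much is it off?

Distance(P, D) = 37.8 — off by 7.50.

L = (0.00, 0.00) ✓; L.y = 0.00, U.y = 0.00 ✓; |LU| = 48.20 ✓; ∠(TU, UL) = 90.00° ✓; |TU| = 10.80 ✓; bearing(T→P) − bearing(T→U) = 88.00° ✓; |TP| = 10.80 ✓; ∠(TP, PD) = 90.00° ✓; |PD| = 45.30 ✗.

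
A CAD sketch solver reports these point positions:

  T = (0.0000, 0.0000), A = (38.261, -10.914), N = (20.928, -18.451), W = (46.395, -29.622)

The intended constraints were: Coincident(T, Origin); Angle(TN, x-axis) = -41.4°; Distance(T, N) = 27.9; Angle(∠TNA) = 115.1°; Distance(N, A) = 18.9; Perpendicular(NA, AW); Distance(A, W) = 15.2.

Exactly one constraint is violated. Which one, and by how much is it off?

Distance(A, W) = 15.2 — off by 5.20.

T = (0.00, 0.00) ✓; TN at -41.40° ✓; |TN| = 27.90 ✓; ∠TNA = 115.1° ✓; |NA| = 18.90 ✓; ∠(NA, AW) = 90.00° ✓; |AW| = 20.40 ✗.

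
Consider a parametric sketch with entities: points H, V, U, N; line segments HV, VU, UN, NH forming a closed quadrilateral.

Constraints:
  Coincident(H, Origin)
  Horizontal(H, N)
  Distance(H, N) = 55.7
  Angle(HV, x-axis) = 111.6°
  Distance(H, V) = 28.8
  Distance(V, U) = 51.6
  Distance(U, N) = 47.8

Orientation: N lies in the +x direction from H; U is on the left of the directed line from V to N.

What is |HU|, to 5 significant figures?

58.355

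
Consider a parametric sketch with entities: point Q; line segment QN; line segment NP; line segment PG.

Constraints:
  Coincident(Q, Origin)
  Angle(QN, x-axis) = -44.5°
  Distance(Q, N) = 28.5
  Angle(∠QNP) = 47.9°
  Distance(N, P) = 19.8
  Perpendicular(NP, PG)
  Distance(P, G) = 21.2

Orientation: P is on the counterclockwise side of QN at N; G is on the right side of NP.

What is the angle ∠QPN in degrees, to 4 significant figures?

88.12°

Q is at the origin; QN runs at -44.5° with length 28.5, so N = 28.5·(cos -44.5°, sin -44.5°) = (20.33, -19.98). ∠QNP = 47.9°, so NP runs at -44.5° + (180° − 47.9°) = 87.60° from the x-axis; with |NP| = 19.8, P = N + 19.8·(cos 87.60°, sin 87.60°) = (21.16, -0.1933). Then cos ∠QPN = PQ·PN / (|PQ||PN|), giving 88.12°.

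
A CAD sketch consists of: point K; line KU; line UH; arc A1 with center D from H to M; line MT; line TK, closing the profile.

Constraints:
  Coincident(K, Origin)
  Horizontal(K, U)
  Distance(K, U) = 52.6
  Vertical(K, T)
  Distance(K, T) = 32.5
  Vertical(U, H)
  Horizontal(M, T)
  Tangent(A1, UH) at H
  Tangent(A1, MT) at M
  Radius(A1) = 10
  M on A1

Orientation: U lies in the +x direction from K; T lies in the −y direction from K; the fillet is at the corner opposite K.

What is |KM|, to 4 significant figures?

53.58

K is at the origin; KU is horizontal with |KU| = 52.6 and U on the +x side, so U = (52.60, 0.000). K and T share the same x with |KT| = 32.5 and T on the −y side, so T = (0.000, -32.50). The virtual corner opposite K is at (52.60, -32.50). Since A1 is tangent to UH there, DH ⟂ UH and A1 meets MT tangentially, so DM is at right angles to MT, with radius 10.0, so the center D sits 10.0 in from both sides at D = (42.60, -22.50). That places the tangent points at H = (52.60, -22.50) on UH and M = (42.60, -32.50) on MT. Then |KM| = |M − K| = 53.58.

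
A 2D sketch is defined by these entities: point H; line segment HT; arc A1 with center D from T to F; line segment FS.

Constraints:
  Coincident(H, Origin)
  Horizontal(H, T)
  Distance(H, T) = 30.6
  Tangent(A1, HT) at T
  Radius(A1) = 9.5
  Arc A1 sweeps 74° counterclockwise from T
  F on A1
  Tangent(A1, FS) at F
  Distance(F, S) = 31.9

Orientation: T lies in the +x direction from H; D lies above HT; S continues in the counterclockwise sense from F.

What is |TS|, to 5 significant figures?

41.605

H is at the origin; HT is horizontal with |HT| = 30.6 and T on the +x side, so T = (30.600, 0.0000). Tangency of A1 to HT means the radius DT is perpendicular to HT, so D = T + (0, 9.5) = (30.600, 9.5000). On A1, T sits at bearing -90° from D; a 74° counterclockwise sweep puts F at bearing -16°, so F = D + 9.5·(cos -16°, sin -16°) = (39.732, 6.8814). The tangent condition forces DF to be normal to FS, so FS runs along (−sin -16°, cos -16°); with |FS| = 31.9, S = (48.525, 37.546). Then |TS| = |S − T| = 41.605.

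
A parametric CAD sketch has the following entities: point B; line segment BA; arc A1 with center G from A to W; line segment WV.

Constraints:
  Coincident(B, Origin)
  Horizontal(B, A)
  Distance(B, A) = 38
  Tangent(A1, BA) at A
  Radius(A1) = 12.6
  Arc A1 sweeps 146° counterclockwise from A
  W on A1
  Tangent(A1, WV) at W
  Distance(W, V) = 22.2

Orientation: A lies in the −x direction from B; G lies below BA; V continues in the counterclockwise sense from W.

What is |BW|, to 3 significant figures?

50.6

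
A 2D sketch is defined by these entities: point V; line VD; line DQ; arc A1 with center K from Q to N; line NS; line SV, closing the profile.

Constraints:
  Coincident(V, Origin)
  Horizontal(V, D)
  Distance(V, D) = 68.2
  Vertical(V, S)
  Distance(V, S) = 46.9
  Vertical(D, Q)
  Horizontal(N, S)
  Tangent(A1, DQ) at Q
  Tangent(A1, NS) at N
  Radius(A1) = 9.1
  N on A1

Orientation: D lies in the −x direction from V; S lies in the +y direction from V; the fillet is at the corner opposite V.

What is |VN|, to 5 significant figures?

75.448

V is at the origin; V and D share the same y with |VD| = 68.2 and D on the −x side, so D = (-68.200, 0.0000). VS is vertical with |VS| = 46.9 and S on the +y side, so S = (0.0000, 46.900). The virtual corner opposite V is at (-68.200, 46.900). A1 meets DQ tangentially, so KQ is at right angles to DQ and the tangent condition forces KN to be normal to NS, with radius 9.1, so the center K sits 9.1 in from both sides at K = (-59.100, 37.800). That places the tangent points at Q = (-68.200, 37.800) on DQ and N = (-59.100, 46.900) on NS. Then |VN| = |N − V| = 75.448.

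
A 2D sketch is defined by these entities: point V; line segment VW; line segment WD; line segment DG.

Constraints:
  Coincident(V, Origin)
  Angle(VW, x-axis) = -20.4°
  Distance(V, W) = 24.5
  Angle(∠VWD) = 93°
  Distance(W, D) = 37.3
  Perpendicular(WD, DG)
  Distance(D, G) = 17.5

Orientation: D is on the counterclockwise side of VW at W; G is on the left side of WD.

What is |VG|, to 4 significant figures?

39.21

∠VWD = 93.0°, so WD runs at -20.4° + (180° − 93.0°) = 66.60° from the x-axis; with |WD| = 37.3, D = W + 37.3·(cos 66.60°, sin 66.60°) = (37.78, 25.69). The perpendicularity gives DG at right angles to WD; with |DG| = 17.5 on the left of WD, G = D + 17.5·(-0.9178, 0.3971) = (21.72, 32.64). Then |VG| = |G − V| = 39.21.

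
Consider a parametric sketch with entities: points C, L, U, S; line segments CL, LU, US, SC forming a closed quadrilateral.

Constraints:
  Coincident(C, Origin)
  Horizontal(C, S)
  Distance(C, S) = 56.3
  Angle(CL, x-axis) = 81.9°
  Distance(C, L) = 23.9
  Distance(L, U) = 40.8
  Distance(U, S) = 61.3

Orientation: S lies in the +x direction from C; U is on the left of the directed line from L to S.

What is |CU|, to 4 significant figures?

62.43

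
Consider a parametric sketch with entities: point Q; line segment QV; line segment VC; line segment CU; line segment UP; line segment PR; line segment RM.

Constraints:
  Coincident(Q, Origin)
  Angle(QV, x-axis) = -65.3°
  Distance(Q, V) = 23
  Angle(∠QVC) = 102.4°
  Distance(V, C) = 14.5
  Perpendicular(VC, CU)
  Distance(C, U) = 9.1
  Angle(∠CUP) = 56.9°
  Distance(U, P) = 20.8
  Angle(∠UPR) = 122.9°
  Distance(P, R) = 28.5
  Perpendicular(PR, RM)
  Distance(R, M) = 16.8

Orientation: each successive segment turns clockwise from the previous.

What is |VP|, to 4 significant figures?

3.695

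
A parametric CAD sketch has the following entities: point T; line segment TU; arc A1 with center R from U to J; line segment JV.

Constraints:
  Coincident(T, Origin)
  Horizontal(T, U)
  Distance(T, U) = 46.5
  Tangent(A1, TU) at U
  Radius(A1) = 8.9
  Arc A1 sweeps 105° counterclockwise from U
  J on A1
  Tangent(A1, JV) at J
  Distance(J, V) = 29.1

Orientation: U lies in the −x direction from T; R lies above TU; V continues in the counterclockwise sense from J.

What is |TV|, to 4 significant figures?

60.08

On A1, U sits at bearing -90° from R; a 105° counterclockwise sweep puts J at bearing 15°, so J = R + 8.9·(cos 15°, sin 15°) = (-37.90, 11.20). Since A1 is tangent to JV there, RJ ⟂ JV, so JV runs along (−sin 15°, cos 15°); with |JV| = 29.1, V = (-45.43, 39.31). Then |TV| = |V − T| = 60.08.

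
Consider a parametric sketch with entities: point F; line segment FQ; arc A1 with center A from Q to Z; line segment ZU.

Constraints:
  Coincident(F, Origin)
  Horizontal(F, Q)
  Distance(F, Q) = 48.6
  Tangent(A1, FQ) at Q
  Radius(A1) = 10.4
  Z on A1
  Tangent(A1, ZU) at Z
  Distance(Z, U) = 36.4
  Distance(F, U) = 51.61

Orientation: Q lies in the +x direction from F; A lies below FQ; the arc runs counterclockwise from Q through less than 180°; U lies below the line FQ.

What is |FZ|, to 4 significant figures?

39.32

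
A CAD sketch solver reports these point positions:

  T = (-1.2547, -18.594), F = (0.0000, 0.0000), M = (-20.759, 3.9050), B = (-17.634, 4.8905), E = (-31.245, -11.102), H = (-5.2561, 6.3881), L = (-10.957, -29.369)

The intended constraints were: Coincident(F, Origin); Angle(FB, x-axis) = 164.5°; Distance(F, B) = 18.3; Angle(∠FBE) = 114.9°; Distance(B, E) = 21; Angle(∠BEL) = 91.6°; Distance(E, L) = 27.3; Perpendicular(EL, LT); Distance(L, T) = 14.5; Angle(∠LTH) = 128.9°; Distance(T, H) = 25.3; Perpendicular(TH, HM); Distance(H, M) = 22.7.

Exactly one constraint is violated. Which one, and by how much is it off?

Distance(H, M) = 22.7 — off by 7.00.

F = (0.00, 0.00) ✓; FB at 164.5° ✓; |FB| = 18.30 ✓; ∠FBE = 114.9° ✓; |BE| = 21.00 ✓; ∠BEL = 91.60° ✓; |EL| = 27.30 ✓; ∠(EL, LT) = 90.00° ✓; |LT| = 14.50 ✓; ∠LTH = 128.9° ✓; |TH| = 25.30 ✓; ∠(TH, HM) = 90.00° ✓; |HM| = 15.70 ✗.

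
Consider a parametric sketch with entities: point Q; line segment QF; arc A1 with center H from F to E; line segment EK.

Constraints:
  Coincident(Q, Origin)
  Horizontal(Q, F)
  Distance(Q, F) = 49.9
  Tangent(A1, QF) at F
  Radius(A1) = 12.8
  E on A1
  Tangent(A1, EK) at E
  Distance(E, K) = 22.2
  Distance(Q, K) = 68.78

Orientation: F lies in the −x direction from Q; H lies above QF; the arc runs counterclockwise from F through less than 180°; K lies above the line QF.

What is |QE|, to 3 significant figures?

47.0

Checks: |HE| = 12.80 ✓; ∠(HE, EK) = 90.00° ✓; |EK| = 22.20 ✓; |QK| = 68.78 ✓.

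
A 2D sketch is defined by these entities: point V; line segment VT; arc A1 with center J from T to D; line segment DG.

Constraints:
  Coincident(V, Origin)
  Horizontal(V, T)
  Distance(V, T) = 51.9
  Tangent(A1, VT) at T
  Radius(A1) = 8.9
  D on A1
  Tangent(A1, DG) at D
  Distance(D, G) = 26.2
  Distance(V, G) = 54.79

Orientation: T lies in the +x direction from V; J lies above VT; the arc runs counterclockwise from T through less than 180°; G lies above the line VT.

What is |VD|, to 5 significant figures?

60.571

V is at the origin; VT is horizontal with |VT| = 51.9 and T on the +x side, so T = (51.900, 0.0000). The tangent condition forces JT to be normal to VT, so J = T + (0, 8.9) = (51.900, 8.9000). Since JD ⟂ DG (tangency), |JG| = √(8.9² + 26.2²) = 27.670 regardless of where D sits on A1. So G lies on both circle(V, 54.79) and circle(J, 27.670); the above-VT intersection is G = (42.282, 34.845). D is the foot of the tangent from G: D = (58.807, 14.513).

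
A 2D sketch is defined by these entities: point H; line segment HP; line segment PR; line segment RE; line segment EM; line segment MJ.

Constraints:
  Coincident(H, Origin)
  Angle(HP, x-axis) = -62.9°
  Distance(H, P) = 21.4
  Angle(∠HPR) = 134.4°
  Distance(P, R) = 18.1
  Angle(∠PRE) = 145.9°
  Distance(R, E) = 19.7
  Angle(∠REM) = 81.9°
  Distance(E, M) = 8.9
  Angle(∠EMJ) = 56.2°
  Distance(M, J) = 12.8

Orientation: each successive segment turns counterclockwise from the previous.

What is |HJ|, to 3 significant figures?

41.5

H is at the origin; HP runs at -62.9° with length 21.4, so P = (9.75, -19.1). ∠HPR = 134.4° gives PR at -17.3° from the x-axis; with |PR| = 18.1, R = (27.0, -24.4). ∠PRE = 145.9° gives RE at 16.8° from the x-axis; with |RE| = 19.7, E = (45.9, -18.7). ∠REM = 81.9° gives EM at 115° from the x-axis; with |EM| = 8.9, M = (42.1, -10.7). ∠EMJ = 56.2° gives MJ at -121° from the x-axis; with |MJ| = 12.8, J = (35.5, -21.6). Then |HJ| = |J − H| = 41.5.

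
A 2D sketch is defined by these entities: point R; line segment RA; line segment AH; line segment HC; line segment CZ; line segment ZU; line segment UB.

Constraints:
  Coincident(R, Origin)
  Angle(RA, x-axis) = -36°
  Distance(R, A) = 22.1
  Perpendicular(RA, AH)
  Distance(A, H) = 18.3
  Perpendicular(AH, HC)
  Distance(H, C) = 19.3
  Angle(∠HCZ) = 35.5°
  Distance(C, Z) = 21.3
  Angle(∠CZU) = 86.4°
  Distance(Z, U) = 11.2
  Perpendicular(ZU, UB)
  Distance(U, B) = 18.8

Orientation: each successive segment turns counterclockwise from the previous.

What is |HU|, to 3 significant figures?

4.88

∠HCZ = 35.5° gives CZ at -71.5° from the x-axis; with |CZ| = 21.3, Z = (19.8, -7.04). ∠CZU = 86.4° gives ZU at 22.1° from the x-axis; with |ZU| = 11.2, U = (30.2, -2.83). Then |HU| = |U − H| = 4.88.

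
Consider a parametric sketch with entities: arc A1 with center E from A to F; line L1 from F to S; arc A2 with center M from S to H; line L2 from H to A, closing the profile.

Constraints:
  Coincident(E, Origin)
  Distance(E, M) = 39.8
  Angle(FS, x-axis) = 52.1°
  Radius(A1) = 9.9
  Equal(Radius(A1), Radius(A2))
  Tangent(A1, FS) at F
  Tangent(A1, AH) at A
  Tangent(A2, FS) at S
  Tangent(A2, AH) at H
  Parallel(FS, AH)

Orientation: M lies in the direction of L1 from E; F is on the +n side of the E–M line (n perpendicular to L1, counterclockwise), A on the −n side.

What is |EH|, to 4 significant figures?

41.01

The slot axis is L1's direction at 52.1°, so u = (cos 52.1°, sin 52.1°) = (0.6143, 0.7891) and n = (−sin 52.1°, cos 52.1°) = (-0.7891, 0.6143). E is at the origin and M lies 39.8 along u from E, so M = 39.8·u = (24.45, 31.41). Tangency of A1 to both parallel lines with radius 9.9 puts F and A at E ± 9.9·n: F = (-7.812, 6.081), A = (7.812, -6.081). Equal radii place S and H the same way about M: S = M + 9.9·n = (16.64, 37.49), H = M − 9.9·n = (32.26, 25.32). Then |EH| = |H − E| = 41.01.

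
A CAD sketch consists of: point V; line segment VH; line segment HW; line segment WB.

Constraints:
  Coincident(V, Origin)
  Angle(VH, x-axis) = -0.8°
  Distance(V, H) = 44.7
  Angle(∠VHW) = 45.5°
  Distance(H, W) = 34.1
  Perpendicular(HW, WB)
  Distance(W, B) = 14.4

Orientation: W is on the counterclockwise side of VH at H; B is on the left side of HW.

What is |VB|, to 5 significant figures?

17.700

V is at the origin; VH runs at -0.8° with length 44.7, so H = 44.7·(cos -0.8°, sin -0.8°) = (44.696, -0.62411). ∠VHW = 45.5°, so HW runs at -0.8° + (180° − 45.5°) = 133.70° from the x-axis; with |HW| = 34.1, W = H + 34.1·(cos 133.70°, sin 133.70°) = (21.137, 24.029). The perpendicularity gives WB at right angles to HW; with |WB| = 14.4 on the left of HW, B = W + 14.4·(-0.72297, -0.69088) = (10.726, 14.080). Then |VB| = |B − V| = 17.700.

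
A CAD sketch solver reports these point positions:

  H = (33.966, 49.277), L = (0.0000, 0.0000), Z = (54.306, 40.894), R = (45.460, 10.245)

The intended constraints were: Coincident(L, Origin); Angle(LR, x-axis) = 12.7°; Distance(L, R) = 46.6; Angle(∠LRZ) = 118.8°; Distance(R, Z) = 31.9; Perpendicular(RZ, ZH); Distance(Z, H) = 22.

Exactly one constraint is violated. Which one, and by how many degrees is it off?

Perpendicular(RZ, ZH) — off by 6.30°.

L = (0.00, 0.00) ✓; LR at 12.70° ✓; |LR| = 46.60 ✓; ∠LRZ = 118.8° ✓; |RZ| = 31.90 ✓; ∠(RZ, ZH) = 83.70° ✗; |ZH| = 22.00 ✓.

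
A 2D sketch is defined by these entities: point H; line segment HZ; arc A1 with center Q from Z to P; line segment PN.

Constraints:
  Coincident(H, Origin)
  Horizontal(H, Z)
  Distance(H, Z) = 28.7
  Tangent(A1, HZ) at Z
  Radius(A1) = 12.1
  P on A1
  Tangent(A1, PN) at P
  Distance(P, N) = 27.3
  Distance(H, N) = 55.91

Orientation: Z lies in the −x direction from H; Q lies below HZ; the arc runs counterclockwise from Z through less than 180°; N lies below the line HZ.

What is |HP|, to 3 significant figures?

42.8

Checks: |QP| = 12.10 ✓; ∠(QP, PN) = 90.00° ✓; |PN| = 27.30 ✓; |HN| = 55.91 ✓.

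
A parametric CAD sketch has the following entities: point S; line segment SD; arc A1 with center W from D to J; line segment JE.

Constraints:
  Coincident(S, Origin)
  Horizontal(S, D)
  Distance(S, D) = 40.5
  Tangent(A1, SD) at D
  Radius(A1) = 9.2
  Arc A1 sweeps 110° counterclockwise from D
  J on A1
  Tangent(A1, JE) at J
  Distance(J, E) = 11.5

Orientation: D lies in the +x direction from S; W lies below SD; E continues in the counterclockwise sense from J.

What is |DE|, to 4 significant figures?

23.63

S is at the origin; SD is horizontal with |SD| = 40.5 and D on the +x side, so D = (40.50, 0.000). Since A1 is tangent to SD there, WD ⟂ SD, so W = D + (0, -9.2) = (40.50, -9.200). On A1, D sits at bearing 90° from W; a 110° counterclockwise sweep puts J at bearing 200°, so J = W + 9.2·(cos 200°, sin 200°) = (31.85, -12.35). Tangency of A1 to JE means the radius WJ is perpendicular to JE, so JE runs along (−sin 200°, cos 200°); with |JE| = 11.5, E = (35.79, -23.15). Then |DE| = |E − D| = 23.63.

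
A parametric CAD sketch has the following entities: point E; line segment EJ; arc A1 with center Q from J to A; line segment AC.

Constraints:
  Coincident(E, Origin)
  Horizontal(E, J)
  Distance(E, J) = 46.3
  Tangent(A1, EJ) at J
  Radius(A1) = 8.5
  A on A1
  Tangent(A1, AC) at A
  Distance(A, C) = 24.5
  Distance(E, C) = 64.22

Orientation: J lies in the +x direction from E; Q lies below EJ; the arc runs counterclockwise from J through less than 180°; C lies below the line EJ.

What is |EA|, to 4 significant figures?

42.06

Checks: E = (0.00, 0.00) ✓; ∠(QJ, JE) = 90.00° ✓; |QJ| = 8.500 ✓; |QA| = 8.500 ✓; ∠(QA, AC) = 90.00° ✓; |AC| = 24.50 ✓; |EC| = 64.22 ✓.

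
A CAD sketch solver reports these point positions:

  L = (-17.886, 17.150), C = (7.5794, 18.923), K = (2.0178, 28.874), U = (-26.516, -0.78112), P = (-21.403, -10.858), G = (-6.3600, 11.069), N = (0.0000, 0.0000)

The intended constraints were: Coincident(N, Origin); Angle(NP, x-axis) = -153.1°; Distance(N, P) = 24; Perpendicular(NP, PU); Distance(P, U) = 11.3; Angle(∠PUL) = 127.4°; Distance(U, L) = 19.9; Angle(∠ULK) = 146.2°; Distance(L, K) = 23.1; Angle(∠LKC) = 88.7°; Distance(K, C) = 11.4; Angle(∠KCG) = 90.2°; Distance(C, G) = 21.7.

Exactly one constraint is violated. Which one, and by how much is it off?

Distance(C, G) = 21.7 — off by 5.70.

N = (0.00, 0.00) ✓; NP at -153.1° ✓; |NP| = 24.00 ✓; ∠(NP, PU) = 90.00° ✓; |PU| = 11.30 ✓; ∠PUL = 127.4° ✓; |UL| = 19.90 ✓; ∠ULK = 146.2° ✓; |LK| = 23.10 ✓; ∠LKC = 88.70° ✓; |KC| = 11.40 ✓; ∠KCG = 90.20° ✓; |CG| = 16.00 ✗.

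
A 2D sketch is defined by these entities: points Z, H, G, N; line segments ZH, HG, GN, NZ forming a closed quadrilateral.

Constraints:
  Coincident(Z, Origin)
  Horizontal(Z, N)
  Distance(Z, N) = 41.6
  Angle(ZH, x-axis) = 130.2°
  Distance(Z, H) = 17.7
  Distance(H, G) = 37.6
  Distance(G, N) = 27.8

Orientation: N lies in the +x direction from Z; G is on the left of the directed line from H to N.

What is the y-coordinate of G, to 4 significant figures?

22.39

Checks: |HG| = 37.60 ✓; |GN| = 27.80 ✓.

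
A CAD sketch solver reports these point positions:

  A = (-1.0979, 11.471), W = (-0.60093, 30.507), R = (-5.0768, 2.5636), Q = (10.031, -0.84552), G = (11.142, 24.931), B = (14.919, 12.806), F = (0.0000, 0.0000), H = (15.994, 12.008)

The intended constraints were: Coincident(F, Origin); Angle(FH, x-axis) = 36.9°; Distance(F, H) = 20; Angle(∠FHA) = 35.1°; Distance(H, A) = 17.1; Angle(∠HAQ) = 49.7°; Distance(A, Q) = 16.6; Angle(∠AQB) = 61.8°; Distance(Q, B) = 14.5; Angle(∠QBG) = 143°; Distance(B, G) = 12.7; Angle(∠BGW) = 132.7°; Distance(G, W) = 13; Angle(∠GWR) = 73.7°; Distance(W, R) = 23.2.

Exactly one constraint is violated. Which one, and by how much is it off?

Distance(W, R) = 23.2 — off by 5.10.

F = (0.00, 0.00) ✓; FH at 36.90° ✓; |FH| = 20.00 ✓; ∠FHA = 35.10° ✓; |HA| = 17.10 ✓; ∠HAQ = 49.70° ✓; |AQ| = 16.60 ✓; ∠AQB = 61.80° ✓; |QB| = 14.50 ✓; ∠QBG = 143.0° ✓; |BG| = 12.70 ✓; ∠BGW = 132.7° ✓; |GW| = 13.00 ✓; ∠GWR = 73.70° ✓; |WR| = 28.30 ✗.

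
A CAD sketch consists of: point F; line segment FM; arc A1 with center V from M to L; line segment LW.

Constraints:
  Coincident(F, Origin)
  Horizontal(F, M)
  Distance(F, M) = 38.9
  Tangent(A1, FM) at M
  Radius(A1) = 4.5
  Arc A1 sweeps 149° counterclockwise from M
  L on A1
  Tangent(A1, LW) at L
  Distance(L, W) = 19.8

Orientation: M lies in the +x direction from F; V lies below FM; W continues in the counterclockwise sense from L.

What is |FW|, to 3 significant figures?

56.7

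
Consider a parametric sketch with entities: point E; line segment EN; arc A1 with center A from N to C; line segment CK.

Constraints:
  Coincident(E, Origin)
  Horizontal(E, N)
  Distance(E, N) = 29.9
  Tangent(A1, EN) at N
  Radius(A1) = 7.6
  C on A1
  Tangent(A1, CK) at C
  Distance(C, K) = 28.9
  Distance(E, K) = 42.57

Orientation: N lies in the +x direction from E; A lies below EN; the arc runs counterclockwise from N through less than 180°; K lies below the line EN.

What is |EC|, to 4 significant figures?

23.54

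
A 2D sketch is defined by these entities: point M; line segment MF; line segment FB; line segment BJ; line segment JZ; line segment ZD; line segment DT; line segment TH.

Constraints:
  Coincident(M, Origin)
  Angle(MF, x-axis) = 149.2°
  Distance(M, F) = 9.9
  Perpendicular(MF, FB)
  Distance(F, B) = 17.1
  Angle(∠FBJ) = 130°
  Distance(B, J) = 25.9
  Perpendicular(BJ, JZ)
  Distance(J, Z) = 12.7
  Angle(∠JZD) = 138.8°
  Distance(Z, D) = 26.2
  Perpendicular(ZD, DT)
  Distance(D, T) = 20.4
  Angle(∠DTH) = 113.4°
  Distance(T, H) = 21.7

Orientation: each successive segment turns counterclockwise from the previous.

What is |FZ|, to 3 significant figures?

36.9

∠FBJ = 130.0° gives BJ at -70.8° from the x-axis; with |BJ| = 25.9, J = (-8.74, -34.1). The perpendicularity gives JZ at right angles to BJ, so JZ runs at 19.2°; with |JZ| = 12.7, Z = (3.25, -29.9). Then |FZ| = |Z − F| = 36.9.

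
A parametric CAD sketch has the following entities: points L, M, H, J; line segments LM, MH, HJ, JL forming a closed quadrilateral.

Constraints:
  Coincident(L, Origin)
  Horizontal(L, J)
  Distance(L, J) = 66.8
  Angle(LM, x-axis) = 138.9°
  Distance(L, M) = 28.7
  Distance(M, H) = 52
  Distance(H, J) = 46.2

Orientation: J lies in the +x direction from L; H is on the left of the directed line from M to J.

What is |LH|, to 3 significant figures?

40.4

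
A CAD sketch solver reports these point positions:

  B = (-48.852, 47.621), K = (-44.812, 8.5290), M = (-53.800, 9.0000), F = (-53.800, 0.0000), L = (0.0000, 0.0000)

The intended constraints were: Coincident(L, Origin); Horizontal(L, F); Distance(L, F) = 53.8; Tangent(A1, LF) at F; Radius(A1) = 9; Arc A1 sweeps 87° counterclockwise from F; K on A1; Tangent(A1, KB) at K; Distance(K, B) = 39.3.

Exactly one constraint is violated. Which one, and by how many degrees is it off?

Tangent(A1, KB) at K — off by 8.90°.

L = (0.00, 0.00) ✓; L.y = 0.00, F.y = 0.00 ✓; |LF| = 53.80 ✓; ∠(MF, FL) = 90.00° ✓; |MF| = 9.000 ✓; bearing(M→K) − bearing(M→F) = 87.00° ✓; |MK| = 9.000 ✓; ∠(MK, KB) = 81.10° ✗; |KB| = 39.30 ✓.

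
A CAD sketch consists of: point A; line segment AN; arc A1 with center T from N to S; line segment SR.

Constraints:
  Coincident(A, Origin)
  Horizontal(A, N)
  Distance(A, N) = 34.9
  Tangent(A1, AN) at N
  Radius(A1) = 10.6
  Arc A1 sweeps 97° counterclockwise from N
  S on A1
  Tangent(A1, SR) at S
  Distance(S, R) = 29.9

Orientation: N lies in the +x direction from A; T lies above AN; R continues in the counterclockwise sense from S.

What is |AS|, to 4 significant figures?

46.95

A is at the origin; AN is horizontal with |AN| = 34.9 and N on the +x side, so N = (34.90, 0.000). Since A1 is tangent to AN there, TN ⟂ AN, so T = N + (0, 10.6) = (34.90, 10.60). On A1, N sits at bearing -90° from T; a 97° counterclockwise sweep puts S at bearing 7°, so S = T + 10.6·(cos 7°, sin 7°) = (45.42, 11.89). Then |AS| = |S − A| = 46.95.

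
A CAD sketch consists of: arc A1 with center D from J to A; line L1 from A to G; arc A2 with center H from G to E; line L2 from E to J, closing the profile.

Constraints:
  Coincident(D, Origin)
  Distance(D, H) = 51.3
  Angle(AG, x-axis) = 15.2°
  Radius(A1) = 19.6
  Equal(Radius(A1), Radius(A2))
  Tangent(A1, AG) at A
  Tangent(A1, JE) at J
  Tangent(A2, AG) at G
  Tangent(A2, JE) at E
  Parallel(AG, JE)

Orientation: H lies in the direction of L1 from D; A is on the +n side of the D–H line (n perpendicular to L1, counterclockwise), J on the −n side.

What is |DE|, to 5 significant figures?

54.917

The slot axis is L1's direction at 15.2°, so u = (cos 15.2°, sin 15.2°) = (0.96502, 0.26219) and n = (−sin 15.2°, cos 15.2°) = (-0.26219, 0.96502). D is at the origin and H lies 51.3 along u from D, so H = 51.3·u = (49.505, 13.450). Tangency of A1 to both parallel lines with radius 19.6 puts A and J at D ± 19.6·n: A = (-5.1389, 18.914), J = (5.1389, -18.914). Equal radii place G and E the same way about H: G = H + 19.6·n = (44.366, 32.365), E = H − 19.6·n = (54.644, -5.4640). Then |DE| = |E − D| = 54.917.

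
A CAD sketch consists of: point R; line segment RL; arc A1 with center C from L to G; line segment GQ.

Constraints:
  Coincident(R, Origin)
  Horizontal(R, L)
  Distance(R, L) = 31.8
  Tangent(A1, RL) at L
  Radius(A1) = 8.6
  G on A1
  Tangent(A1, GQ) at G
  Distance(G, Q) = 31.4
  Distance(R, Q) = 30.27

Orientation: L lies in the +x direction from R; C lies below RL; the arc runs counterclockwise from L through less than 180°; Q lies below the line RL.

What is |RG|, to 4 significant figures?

25.01

Checks: |CG| = 8.600 ✓; ∠(CG, GQ) = 90.00° ✓; |GQ| = 31.40 ✓; |RQ| = 30.27 ✓.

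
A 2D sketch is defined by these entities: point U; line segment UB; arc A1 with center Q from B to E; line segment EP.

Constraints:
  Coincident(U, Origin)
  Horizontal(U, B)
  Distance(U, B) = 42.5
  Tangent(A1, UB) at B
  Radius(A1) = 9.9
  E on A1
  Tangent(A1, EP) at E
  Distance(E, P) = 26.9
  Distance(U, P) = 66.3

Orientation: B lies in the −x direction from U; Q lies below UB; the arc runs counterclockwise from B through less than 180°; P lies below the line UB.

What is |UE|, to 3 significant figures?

53.0

U is at the origin; UB is horizontal with |UB| = 42.5 and B on the −x side, so B = (-42.5, 0.00). Tangency of A1 to UB means the radius QB is perpendicular to UB, so Q = B + (0, -9.9) = (-42.5, -9.90). Since QE ⟂ EP (tangency), |QP| = √(9.9² + 26.9²) = 28.7 regardless of where E sits on A1. So P lies on both circle(U, 66.3) and circle(Q, 28.7); the below-UB intersection is P = (-56.3, -35.0). E is the foot of the tangent from P: E = (-52.3, -8.43).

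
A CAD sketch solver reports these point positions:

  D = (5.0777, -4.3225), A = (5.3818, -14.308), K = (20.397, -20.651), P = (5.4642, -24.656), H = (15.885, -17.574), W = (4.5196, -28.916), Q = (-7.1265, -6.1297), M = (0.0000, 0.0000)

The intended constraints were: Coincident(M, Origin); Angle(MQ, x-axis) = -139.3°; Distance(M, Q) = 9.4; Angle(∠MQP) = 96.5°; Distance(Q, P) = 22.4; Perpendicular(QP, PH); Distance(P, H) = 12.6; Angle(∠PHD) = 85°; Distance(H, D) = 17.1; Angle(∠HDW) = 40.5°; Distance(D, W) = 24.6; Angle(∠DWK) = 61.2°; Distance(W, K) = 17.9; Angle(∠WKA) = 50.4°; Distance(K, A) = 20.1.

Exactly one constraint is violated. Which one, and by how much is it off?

Distance(K, A) = 20.1 — off by 3.80.

M = (0.00, 0.00) ✓; MQ at -139.3° ✓; |MQ| = 9.400 ✓; ∠MQP = 96.50° ✓; |QP| = 22.40 ✓; ∠(QP, PH) = 90.00° ✓; |PH| = 12.60 ✓; ∠PHD = 85.00° ✓; |HD| = 17.10 ✓; ∠HDW = 40.50° ✓; |DW| = 24.60 ✓; ∠DWK = 61.20° ✓; |WK| = 17.90 ✓; ∠WKA = 50.40° ✓; |KA| = 16.30 ✗.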